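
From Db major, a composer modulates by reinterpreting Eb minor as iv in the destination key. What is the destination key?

The numeral iv denotes a minor triad on scale degree 4. With Eb on degree 4, the tonic of the new key is Bb.
Degree 4 carries a minor triad in minor keys, so the destination is Bb minor.
Check: the diatonic triads of Bb minor (natural minor) are Bbm (i), Cdim (ii°), Db (III), Ebm (iv), Fm (v), Gb (VI), Ab (VII) — Eb minor is indeed iv.

Bb minor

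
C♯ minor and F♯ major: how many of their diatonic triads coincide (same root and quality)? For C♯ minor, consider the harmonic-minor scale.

Diatonic triads of C♯ minor (harmonic minor): C♯ minor (i), D♯ diminished (ii°), E augmented (III+), F♯ minor (iv), G♯ major (V), A major (VI), B♯ diminished (vii°).
Diatonic triads of F♯ major: F♯ major (I), G♯ minor (ii), A♯ minor (iii), B major (IV), C♯ major (V), D♯ minor (vi), E♯ diminished (vii°).
No triad has the same root and quality in both keys.

0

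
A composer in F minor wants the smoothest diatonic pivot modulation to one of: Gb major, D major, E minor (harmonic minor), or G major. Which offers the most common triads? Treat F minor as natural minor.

Gb major

Triads of F minor (natural minor): Fm (i), Gdim (ii°), Ab (III), Bbm (iv), Cm (v), Db (VI), Eb (VII).
Gb major shares 2: Bbm, Db.
D major shares 0: none.
E minor (harmonic minor) shares 0: none.
G major shares 0: none.
The most common triads (2) are shared with Gb major.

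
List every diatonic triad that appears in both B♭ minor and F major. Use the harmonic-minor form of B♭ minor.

Triads in B♭ minor (harmonic minor): B♭m (i), Cdim (ii°), D♭aug (III+), E♭m (iv), F (V), G♭ (VI), Adim (vii°).
Triads in F major: F (I), Gm (ii), Am (iii), B♭ (IV), C (V), Dm (vi), Edim (vii°).
Shared triads with their functions: F (V in B♭ minor, I in F major).

F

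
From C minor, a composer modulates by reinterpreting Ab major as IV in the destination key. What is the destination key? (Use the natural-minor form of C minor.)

Eb major

The numeral IV denotes a major triad on scale degree 4. With Ab on degree 4, the tonic of the new key is Eb.
Degree 4 carries a major triad in major keys, so the destination is Eb major.
Check: the diatonic triads of Eb major are Eb (I), Fm (ii), Gm (iii), Ab (IV), Bb (V), Cm (vi), Ddim (vii°) — Ab major is indeed IV.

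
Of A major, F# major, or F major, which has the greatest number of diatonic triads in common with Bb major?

F major

Triads of Bb major: Bb (I), Cm (ii), Dm (iii), Eb (IV), F (V), Gm (vi), Adim (vii°).
A major shares 0: none.
F# major shares 0: none.
F major shares 4: Bb, Dm, F, Gm.
The most common triads (4) are shared with F major.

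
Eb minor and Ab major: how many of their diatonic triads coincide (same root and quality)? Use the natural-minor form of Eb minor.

2

Diatonic triads of Eb minor (natural minor): Eb minor (i), F diminished (ii°), Gb major (III), Ab minor (iv), Bb minor (v), Cb major (VI), Db major (VII).
Diatonic triads of Ab major: Ab major (I), Bb minor (ii), C minor (iii), Db major (IV), Eb major (V), F minor (vi), G diminished (vii°).
Matching root and quality in both lists: Bb minor, Db major.
That gives 2 common triads.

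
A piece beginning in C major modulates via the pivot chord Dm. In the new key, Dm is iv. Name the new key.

The numeral iv denotes a minor triad on scale degree 4. With D on degree 4, the tonic of the new key is A.
Degree 4 carries a minor triad in minor keys, so the destination is A minor.
Check: the diatonic triads of A minor (natural minor) are Am (i), Bdim (ii°), C (III), Dm (iv), Em (v), F (VI), G (VII) — Dm is indeed iv.

A minor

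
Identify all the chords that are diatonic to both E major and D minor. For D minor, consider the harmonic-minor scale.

A

Triads in E major: E (I), F#m (ii), G#m (iii), A (IV), B (V), C#m (vi), D#dim (vii°).
Triads in D minor (harmonic minor): Dm (i), Edim (ii°), Faug (III+), Gm (iv), A (V), Bb (VI), C#dim (vii°).
Shared triads with their functions: A (IV in E major, V in D minor).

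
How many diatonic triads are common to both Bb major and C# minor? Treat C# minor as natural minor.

0

Diatonic triads of Bb major: Bb (I), Cm (ii), Dm (iii), Eb (IV), F (V), Gm (vi), Adim (vii°).
Diatonic triads of C# minor (natural minor): C#m (i), D#dim (ii°), E (III), F#m (iv), G#m (v), A (VI), B (VII).
No triad has the same root and quality in both keys.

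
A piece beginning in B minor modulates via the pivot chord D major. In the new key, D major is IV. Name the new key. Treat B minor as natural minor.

The numeral IV denotes a major triad on scale degree 4. With D on degree 4, the tonic of the new key is A.
Degree 4 carries a major triad in major keys, so the destination is A major.
Check: the diatonic triads of A major are A (I), Bm (ii), C♯m (iii), D (IV), E (V), F♯m (vi), G♯dim (vii°) — D major is indeed IV.

A major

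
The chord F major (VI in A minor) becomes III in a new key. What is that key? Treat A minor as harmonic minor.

The numeral III denotes a major triad on scale degree 3. With F on degree 3, the tonic of the new key is D.
Degree 3 carries a major triad in natural-minor keys, so the destination is D minor.
Check: the diatonic triads of D minor (natural minor) are Dm (i), Edim (ii°), F (III), Gm (iv), Am (v), Bb (VI), C (VII) — F major is indeed III.

D minor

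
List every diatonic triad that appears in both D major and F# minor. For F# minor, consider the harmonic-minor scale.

D, F#m, Bm

Triads in D major: D major (I), E minor (ii), F# minor (iii), G major (IV), A major (V), B minor (vi), C# diminished (vii°).
Triads in F# minor (harmonic minor): F# minor (i), G# diminished (ii°), A augmented (III+), B minor (iv), C# major (V), D major (VI), E# diminished (vii°).
Shared triads with their functions: D major (I in D major, VI in F# minor); F# minor (iii in D major, i in F# minor); B minor (vi in D major, iv in F# minor).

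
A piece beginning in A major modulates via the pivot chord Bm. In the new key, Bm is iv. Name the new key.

The numeral iv denotes a minor triad on scale degree 4. With B on degree 4, the tonic of the new key is F#.
Degree 4 carries a minor triad in minor keys, so the destination is F# minor.
Check: the diatonic triads of F# minor (natural minor) are F#m (i), G#dim (ii°), A (III), Bm (iv), C#m (v), D (VI), E (VII) — Bm is indeed iv.

F# minor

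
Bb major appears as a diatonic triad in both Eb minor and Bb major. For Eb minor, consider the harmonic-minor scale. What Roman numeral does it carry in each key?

V in Eb minor; I in Bb major

The scale of Eb minor (harmonic minor) is Eb F Gb Ab Bb Cb D; Bb is degree 5, and the triad built there (Bb-D-F) is major, so it is V.
The scale of Bb major is Bb C D Eb F G A; Bb is degree 1, and the triad built there (Bb-D-F) is major, so it is I.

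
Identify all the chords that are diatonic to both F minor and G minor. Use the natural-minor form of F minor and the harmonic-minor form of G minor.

Cm, E♭

Triads in F minor (natural minor): Fm (i), Gdim (ii°), A♭ (III), B♭m (iv), Cm (v), D♭ (VI), E♭ (VII).
Triads in G minor (harmonic minor): Gm (i), Adim (ii°), B♭aug (III+), Cm (iv), D (V), E♭ (VI), F♯dim (vii°).
Shared triads with their functions: Cm (v in F minor, iv in G minor); E♭ (VII in F minor, VI in G minor).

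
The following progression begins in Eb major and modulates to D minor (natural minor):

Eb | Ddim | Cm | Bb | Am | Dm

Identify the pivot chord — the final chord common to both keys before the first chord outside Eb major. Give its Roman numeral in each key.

Chords diatonic to Eb major: Eb, Fm, Gm, Ab, Bb, Cm, Ddim.
Reading the progression, the first chord not in that set is Am, so the modulation leaves Eb major there.
The chord immediately before Am is Bb, which is diatonic to both keys: V in Eb major and VI in D minor.

Bb — V in Eb major, VI in D minor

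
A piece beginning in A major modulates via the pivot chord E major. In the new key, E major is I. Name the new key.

The numeral I denotes a major triad on scale degree 1. With E on degree 1, the tonic of the new key is E.
Degree 1 carries a major triad in major keys, so the destination is E major.
Check: the diatonic triads of E major are E (I), F♯m (ii), G♯m (iii), A (IV), B (V), C♯m (vi), D♯dim (vii°) — E major is indeed I.

E major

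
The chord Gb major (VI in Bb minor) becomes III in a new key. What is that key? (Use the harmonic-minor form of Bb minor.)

Eb minor

The numeral III denotes a major triad on scale degree 3. With Gb on degree 3, the tonic of the new key is Eb.
Degree 3 carries a major triad in natural-minor keys, so the destination is Eb minor.
Check: the diatonic triads of Eb minor (natural minor) are Ebm (i), Fdim (ii°), Gb (III), Abm (iv), Bbm (v), Cb (VI), Db (VII) — Gb major is indeed III.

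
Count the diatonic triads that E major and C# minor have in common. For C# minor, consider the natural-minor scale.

Diatonic triads of E major: E major (I), F# minor (ii), G# minor (iii), A major (IV), B major (V), C# minor (vi), D# diminished (vii°).
Diatonic triads of C# minor (natural minor): C# minor (i), D# diminished (ii°), E major (III), F# minor (iv), G# minor (v), A major (VI), B major (VII).
Matching root and quality in both lists: E major, F# minor, G# minor, A major, B major, C# minor, D# diminished.
That gives 7 common triads.

7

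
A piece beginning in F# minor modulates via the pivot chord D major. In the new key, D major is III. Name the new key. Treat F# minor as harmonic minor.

B minor

The numeral III denotes a major triad on scale degree 3. With D on degree 3, the tonic of the new key is B.
Degree 3 carries a major triad in natural-minor keys, so the destination is B minor.
Check: the diatonic triads of B minor (natural minor) are Bm (i), C#dim (ii°), D (III), Em (iv), F#m (v), G (VI), A (VII) — D major is indeed III.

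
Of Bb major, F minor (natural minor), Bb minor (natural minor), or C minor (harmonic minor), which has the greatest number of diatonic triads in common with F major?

Bb major

Triads of F major: F (I), Gm (ii), Am (iii), Bb (IV), C (V), Dm (vi), Edim (vii°).
Bb major shares 4: F, Gm, Bb, Dm.
F minor (natural minor) shares 0: none.
Bb minor (natural minor) shares 0: none.
C minor (harmonic minor) shares 0: none.
The most common triads (4) are shared with Bb major.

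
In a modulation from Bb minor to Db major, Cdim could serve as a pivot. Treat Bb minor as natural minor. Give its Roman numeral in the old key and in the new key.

ii° in Bb minor; vii° in Db major

The scale of Bb minor (natural minor) is Bb C Db Eb F Gb Ab; C is degree 2, and the triad built there (C-Eb-Gb) is diminished, so it is ii°.
The scale of Db major is Db Eb F Gb Ab Bb C; C is degree 7, and the triad built there (C-Eb-Gb) is diminished, so it is vii°.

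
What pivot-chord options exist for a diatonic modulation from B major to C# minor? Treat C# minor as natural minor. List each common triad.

B, C#m, E, G#m

Triads in B major: B major (I), C# minor (ii), D# minor (iii), E major (IV), F# major (V), G# minor (vi), A# diminished (vii°).
Triads in C# minor (natural minor): C# minor (i), D# diminished (ii°), E major (III), F# minor (iv), G# minor (v), A major (VI), B major (VII).
Shared triads with their functions: B major (I in B major, VII in C# minor); C# minor (ii in B major, i in C# minor); E major (IV in B major, III in C# minor); G# minor (vi in B major, v in C# minor).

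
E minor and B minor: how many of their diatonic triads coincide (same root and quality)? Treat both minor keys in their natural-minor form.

4

Diatonic triads of E minor (natural minor): Em (i), F♯dim (ii°), G (III), Am (iv), Bm (v), C (VI), D (VII).
Diatonic triads of B minor (natural minor): Bm (i), C♯dim (ii°), D (III), Em (iv), F♯m (v), G (VI), A (VII).
Matching root and quality in both lists: Em, G, Bm, D.
That gives 4 common triads.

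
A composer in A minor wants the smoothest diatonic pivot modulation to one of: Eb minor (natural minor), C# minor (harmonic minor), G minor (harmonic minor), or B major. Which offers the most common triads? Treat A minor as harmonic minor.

Triads of A minor (harmonic minor): Am (i), Bdim (ii°), Caug (III+), Dm (iv), E (V), F (VI), G#dim (vii°).
Eb minor (natural minor) shares 0: none.
C# minor (harmonic minor) shares 0: none.
G minor (harmonic minor) shares 0: none.
B major shares 1: E.
The most common triads (1) are shared with B major.

B major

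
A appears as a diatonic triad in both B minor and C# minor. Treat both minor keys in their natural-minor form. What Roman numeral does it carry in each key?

VII in B minor; VI in C# minor

The scale of B minor (natural minor) is B C# D E F# G A; A is degree 7, and the triad built there (A-C#-E) is major, so it is VII.
The scale of C# minor (natural minor) is C# D# E F# G# A B; A is degree 6, and the triad built there (A-C#-E) is major, so it is VI.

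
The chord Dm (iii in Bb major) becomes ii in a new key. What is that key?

C major

The numeral ii denotes a minor triad on scale degree 2. With D on degree 2, the tonic of the new key is C.
Degree 2 carries a minor triad in major keys, so the destination is C major.
Check: the diatonic triads of C major are C (I), Dm (ii), Em (iii), F (IV), G (V), Am (vi), Bdim (vii°) — Dm is indeed ii.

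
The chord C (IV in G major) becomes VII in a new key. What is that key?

The numeral VII denotes a major triad on scale degree 7. With C on degree 7, the tonic of the new key is D.
Degree 7 carries a major triad in natural-minor keys, so the destination is D minor.
Check: the diatonic triads of D minor (natural minor) are Dm (i), Edim (ii°), F (III), Gm (iv), Am (v), Bb (VI), C (VII) — C is indeed VII.

D minor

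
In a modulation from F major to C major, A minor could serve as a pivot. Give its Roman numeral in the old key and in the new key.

The scale of F major is F G A Bb C D E; A is degree 3, and the triad built there (A-C-E) is minor, so it is iii.
The scale of C major is C D E F G A B; A is degree 6, and the triad built there (A-C-E) is minor, so it is vi.

iii in F major; vi in C major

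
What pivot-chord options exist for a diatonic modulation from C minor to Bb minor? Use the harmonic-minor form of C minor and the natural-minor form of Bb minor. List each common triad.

Fm, Ab

Triads in C minor (harmonic minor): Cm (i), Ddim (ii°), Ebaug (III+), Fm (iv), G (V), Ab (VI), Bdim (vii°).
Triads in Bb minor (natural minor): Bbm (i), Cdim (ii°), Db (III), Ebm (iv), Fm (v), Gb (VI), Ab (VII).
Shared triads with their functions: Fm (iv in C minor, v in Bb minor); Ab (VI in C minor, VII in Bb minor).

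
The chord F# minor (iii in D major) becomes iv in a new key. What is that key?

The numeral iv denotes a minor triad on scale degree 4. With F# on degree 4, the tonic of the new key is C#.
Degree 4 carries a minor triad in minor keys, so the destination is C# minor.
Check: the diatonic triads of C# minor (natural minor) are C#m (i), D#dim (ii°), E (III), F#m (iv), G#m (v), A (VI), B (VII) — F# minor is indeed iv.

C# minor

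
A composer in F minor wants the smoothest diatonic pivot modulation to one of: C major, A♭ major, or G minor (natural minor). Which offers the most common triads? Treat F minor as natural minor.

A♭ major

Triads of F minor (natural minor): Fm (i), Gdim (ii°), A♭ (III), B♭m (iv), Cm (v), D♭ (VI), E♭ (VII).
C major shares 0: none.
A♭ major shares 7: Fm, Gdim, A♭, B♭m, Cm, D♭, E♭.
G minor (natural minor) shares 2: Cm, E♭.
The most common triads (7) are shared with A♭ major.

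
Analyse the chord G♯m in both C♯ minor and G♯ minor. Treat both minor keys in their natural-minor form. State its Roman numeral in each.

v in C♯ minor; i in G♯ minor

The scale of C♯ minor (natural minor) is C♯ D♯ E F♯ G♯ A B; G♯ is degree 5, and the triad built there (G♯-B-D♯) is minor, so it is v.
The scale of G♯ minor (natural minor) is G♯ A♯ B C♯ D♯ E F♯; G♯ is degree 1, and the triad built there (G♯-B-D♯) is minor, so it is i.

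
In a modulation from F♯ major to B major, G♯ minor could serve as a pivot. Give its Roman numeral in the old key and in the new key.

The scale of F♯ major is F♯ G♯ A♯ B C♯ D♯ E♯; G♯ is degree 2, and the triad built there (G♯-B-D♯) is minor, so it is ii.
The scale of B major is B C♯ D♯ E F♯ G♯ A♯; G♯ is degree 6, and the triad built there (G♯-B-D♯) is minor, so it is vi.

ii in F♯ major; vi in B major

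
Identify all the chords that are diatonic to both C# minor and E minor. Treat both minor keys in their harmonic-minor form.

Triads in C# minor (harmonic minor): C# minor (i), D# diminished (ii°), E augmented (III+), F# minor (iv), G# major (V), A major (VI), B# diminished (vii°).
Triads in E minor (harmonic minor): E minor (i), F# diminished (ii°), G augmented (III+), A minor (iv), B major (V), C major (VI), D# diminished (vii°).
Shared triads with their functions: D# diminished (ii° in C# minor, vii° in E minor).

D#dim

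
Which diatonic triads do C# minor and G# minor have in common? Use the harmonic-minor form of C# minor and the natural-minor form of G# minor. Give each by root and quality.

C#m

Triads in C# minor (harmonic minor): C#m (i), D#dim (ii°), Eaug (III+), F#m (iv), G# (V), A (VI), B#dim (vii°).
Triads in G# minor (natural minor): G#m (i), A#dim (ii°), B (III), C#m (iv), D#m (v), E (VI), F# (VII).
Shared triads with their functions: C#m (i in C# minor, iv in G# minor).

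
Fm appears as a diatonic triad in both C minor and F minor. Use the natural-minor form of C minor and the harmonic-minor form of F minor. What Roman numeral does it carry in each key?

iv in C minor; i in F minor

The scale of C minor (natural minor) is C D Eb F G Ab Bb; F is degree 4, and the triad built there (F-Ab-C) is minor, so it is iv.
The scale of F minor (harmonic minor) is F G Ab Bb C Db E; F is degree 1, and the triad built there (F-Ab-C) is minor, so it is i.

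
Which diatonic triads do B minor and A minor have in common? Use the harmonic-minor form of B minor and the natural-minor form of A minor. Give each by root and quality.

Em, G

Triads in B minor (harmonic minor): B minor (i), C# diminished (ii°), D augmented (III+), E minor (iv), F# major (V), G major (VI), A# diminished (vii°).
Triads in A minor (natural minor): A minor (i), B diminished (ii°), C major (III), D minor (iv), E minor (v), F major (VI), G major (VII).
Shared triads with their functions: E minor (iv in B minor, v in A minor); G major (VI in B minor, VII in A minor).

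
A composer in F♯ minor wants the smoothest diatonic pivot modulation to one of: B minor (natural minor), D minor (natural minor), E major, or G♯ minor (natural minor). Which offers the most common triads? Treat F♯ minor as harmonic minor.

Triads of F♯ minor (harmonic minor): F♯ minor (i), G♯ diminished (ii°), A augmented (III+), B minor (iv), C♯ major (V), D major (VI), E♯ diminished (vii°).
B minor (natural minor) shares 3: F♯m, Bm, D.
D minor (natural minor) shares 0: none.
E major shares 1: F♯m.
G♯ minor (natural minor) shares 0: none.
The most common triads (3) are shared with B minor.

B minor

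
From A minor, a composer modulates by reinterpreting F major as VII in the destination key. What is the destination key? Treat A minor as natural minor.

G minor

The numeral VII denotes a major triad on scale degree 7. With F on degree 7, the tonic of the new key is G.
Degree 7 carries a major triad in natural-minor keys, so the destination is G minor.
Check: the diatonic triads of G minor (natural minor) are Gm (i), Adim (ii°), Bb (III), Cm (iv), Dm (v), Eb (VI), F (VII) — F major is indeed VII.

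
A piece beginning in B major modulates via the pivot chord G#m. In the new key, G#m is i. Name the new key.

The numeral i denotes a minor triad on scale degree 1. With G# on degree 1, the tonic of the new key is G#.
Degree 1 carries a minor triad in minor keys, so the destination is G# minor.
Check: the diatonic triads of G# minor (natural minor) are G#m (i), A#dim (ii°), B (III), C#m (iv), D#m (v), E (VI), F# (VII) — G#m is indeed i.

G# minor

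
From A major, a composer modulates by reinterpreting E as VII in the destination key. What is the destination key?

F♯ minor

The numeral VII denotes a major triad on scale degree 7. With E on degree 7, the tonic of the new key is F♯.
Degree 7 carries a major triad in natural-minor keys, so the destination is F♯ minor.
Check: the diatonic triads of F♯ minor (natural minor) are F♯m (i), G♯dim (ii°), A (III), Bm (iv), C♯m (v), D (VI), E (VII) — E is indeed VII.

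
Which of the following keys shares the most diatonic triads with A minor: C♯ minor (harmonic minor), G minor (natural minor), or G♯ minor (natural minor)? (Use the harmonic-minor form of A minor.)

Triads of A minor (harmonic minor): A minor (i), B diminished (ii°), C augmented (III+), D minor (iv), E major (V), F major (VI), G♯ diminished (vii°).
C♯ minor (harmonic minor) shares 0: none.
G minor (natural minor) shares 2: Dm, F.
G♯ minor (natural minor) shares 1: E.
The most common triads (2) are shared with G minor.

G minor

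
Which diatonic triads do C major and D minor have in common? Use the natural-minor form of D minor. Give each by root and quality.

C, Dm, F, Am

Triads in C major: C (I), Dm (ii), Em (iii), F (IV), G (V), Am (vi), Bdim (vii°).
Triads in D minor (natural minor): Dm (i), Edim (ii°), F (III), Gm (iv), Am (v), Bb (VI), C (VII).
Shared triads with their functions: C (I in C major, VII in D minor); Dm (ii in C major, i in D minor); F (IV in C major, III in D minor); Am (vi in C major, v in D minor).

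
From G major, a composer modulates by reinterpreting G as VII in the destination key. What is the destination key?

The numeral VII denotes a major triad on scale degree 7. With G on degree 7, the tonic of the new key is A.
Degree 7 carries a major triad in natural-minor keys, so the destination is A minor.
Check: the diatonic triads of A minor (natural minor) are Am (i), Bdim (ii°), C (III), Dm (iv), Em (v), F (VI), G (VII) — G is indeed VII.

A minor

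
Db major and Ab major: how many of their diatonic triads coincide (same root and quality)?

4

Diatonic triads of Db major: Db major (I), Eb minor (ii), F minor (iii), Gb major (IV), Ab major (V), Bb minor (vi), C diminished (vii°).
Diatonic triads of Ab major: Ab major (I), Bb minor (ii), C minor (iii), Db major (IV), Eb major (V), F minor (vi), G diminished (vii°).
Matching root and quality in both lists: Db major, F minor, Ab major, Bb minor.
That gives 4 common triads.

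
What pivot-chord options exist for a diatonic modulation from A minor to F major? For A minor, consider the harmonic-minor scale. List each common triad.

Triads in A minor (harmonic minor): Am (i), Bdim (ii°), Caug (III+), Dm (iv), E (V), F (VI), G#dim (vii°).
Triads in F major: F (I), Gm (ii), Am (iii), Bb (IV), C (V), Dm (vi), Edim (vii°).
Shared triads with their functions: Am (i in A minor, iii in F major); Dm (iv in A minor, vi in F major); F (VI in A minor, I in F major).

Am, Dm, F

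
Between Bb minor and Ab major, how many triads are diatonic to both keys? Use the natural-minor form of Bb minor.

Diatonic triads of Bb minor (natural minor): Bb minor (i), C diminished (ii°), Db major (III), Eb minor (iv), F minor (v), Gb major (VI), Ab major (VII).
Diatonic triads of Ab major: Ab major (I), Bb minor (ii), C minor (iii), Db major (IV), Eb major (V), F minor (vi), G diminished (vii°).
Matching root and quality in both lists: Bb minor, Db major, F minor, Ab major.
That gives 4 common triads.

4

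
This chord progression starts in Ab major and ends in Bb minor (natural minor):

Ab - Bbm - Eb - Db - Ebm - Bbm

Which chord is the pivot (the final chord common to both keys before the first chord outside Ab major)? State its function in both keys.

Db — IV in Ab major, III in Bb minor

Chords diatonic to Ab major: Ab, Bbm, Cm, Db, Eb, Fm, Gdim.
Reading the progression, the first chord not in that set is Ebm, so the modulation leaves Ab major there.
The chord immediately before Ebm is Db, which is diatonic to both keys: IV in Ab major and III in Bb minor.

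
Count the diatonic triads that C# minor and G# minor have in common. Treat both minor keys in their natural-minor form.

4

Diatonic triads of C# minor (natural minor): C#m (i), D#dim (ii°), E (III), F#m (iv), G#m (v), A (VI), B (VII).
Diatonic triads of G# minor (natural minor): G#m (i), A#dim (ii°), B (III), C#m (iv), D#m (v), E (VI), F# (VII).
Matching root and quality in both lists: C#m, E, G#m, B.
That gives 4 common triads.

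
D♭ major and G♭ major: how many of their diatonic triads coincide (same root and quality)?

Diatonic triads of D♭ major: D♭ major (I), E♭ minor (ii), F minor (iii), G♭ major (IV), A♭ major (V), B♭ minor (vi), C diminished (vii°).
Diatonic triads of G♭ major: G♭ major (I), A♭ minor (ii), B♭ minor (iii), C♭ major (IV), D♭ major (V), E♭ minor (vi), F diminished (vii°).
Matching root and quality in both lists: D♭ major, E♭ minor, G♭ major, B♭ minor.
That gives 4 common triads.

4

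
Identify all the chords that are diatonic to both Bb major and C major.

Triads in Bb major: Bb (I), Cm (ii), Dm (iii), Eb (IV), F (V), Gm (vi), Adim (vii°).
Triads in C major: C (I), Dm (ii), Em (iii), F (IV), G (V), Am (vi), Bdim (vii°).
Shared triads with their functions: Dm (iii in Bb major, ii in C major); F (V in Bb major, IV in C major).

Dm, F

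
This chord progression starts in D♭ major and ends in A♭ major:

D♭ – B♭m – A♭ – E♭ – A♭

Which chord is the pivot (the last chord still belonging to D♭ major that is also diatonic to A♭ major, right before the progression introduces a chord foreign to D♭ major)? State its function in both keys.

Chords diatonic to D♭ major: D♭, E♭m, Fm, G♭, A♭, B♭m, Cdim.
Reading the progression, the first chord not in that set is E♭, so the modulation leaves D♭ major there.
The chord immediately before E♭ is A♭, which is diatonic to both keys: V in D♭ major and I in A♭ major.

A♭ — V in D♭ major, I in A♭ major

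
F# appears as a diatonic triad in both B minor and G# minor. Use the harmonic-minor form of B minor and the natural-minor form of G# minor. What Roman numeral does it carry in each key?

The scale of B minor (harmonic minor) is B C# D E F# G A#; F# is degree 5, and the triad built there (F#-A#-C#) is major, so it is V.
The scale of G# minor (natural minor) is G# A# B C# D# E F#; F# is degree 7, and the triad built there (F#-A#-C#) is major, so it is VII.

V in B minor; VII in G# minor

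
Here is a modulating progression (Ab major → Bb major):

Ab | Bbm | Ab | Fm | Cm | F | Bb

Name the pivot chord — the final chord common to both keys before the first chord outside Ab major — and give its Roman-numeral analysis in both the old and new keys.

Chords diatonic to Ab major: Ab, Bbm, Cm, Db, Eb, Fm, Gdim.
Reading the progression, the first chord not in that set is F, so the modulation leaves Ab major there.
The chord immediately before F is Cm, which is diatonic to both keys: iii in Ab major and ii in Bb major.

Cm — iii in Ab major, ii in Bb major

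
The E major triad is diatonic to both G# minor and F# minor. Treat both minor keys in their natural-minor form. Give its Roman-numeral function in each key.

VI in G# minor; VII in F# minor

The scale of G# minor (natural minor) is G# A# B C# D# E F#; E is degree 6, and the triad built there (E-G#-B) is major, so it is VI.
The scale of F# minor (natural minor) is F# G# A B C# D E; E is degree 7, and the triad built there (E-G#-B) is major, so it is VII.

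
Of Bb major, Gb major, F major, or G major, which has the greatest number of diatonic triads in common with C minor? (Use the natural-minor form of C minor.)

Triads of C minor (natural minor): C minor (i), D diminished (ii°), Eb major (III), F minor (iv), G minor (v), Ab major (VI), Bb major (VII).
Bb major shares 4: Cm, Eb, Gm, Bb.
Gb major shares 0: none.
F major shares 2: Gm, Bb.
G major shares 0: none.
The most common triads (4) are shared with Bb major.

Bb major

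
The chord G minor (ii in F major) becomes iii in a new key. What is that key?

Eb major

The numeral iii denotes a minor triad on scale degree 3. With G on degree 3, the tonic of the new key is Eb.
Degree 3 carries a minor triad in major keys, so the destination is Eb major.
Check: the diatonic triads of Eb major are Eb (I), Fm (ii), Gm (iii), Ab (IV), Bb (V), Cm (vi), Ddim (vii°) — G minor is indeed iii.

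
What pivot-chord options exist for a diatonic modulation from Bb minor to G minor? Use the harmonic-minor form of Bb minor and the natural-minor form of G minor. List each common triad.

Triads in Bb minor (harmonic minor): Bb minor (i), C diminished (ii°), Db augmented (III+), Eb minor (iv), F major (V), Gb major (VI), A diminished (vii°).
Triads in G minor (natural minor): G minor (i), A diminished (ii°), Bb major (III), C minor (iv), D minor (v), Eb major (VI), F major (VII).
Shared triads with their functions: F major (V in Bb minor, VII in G minor); A diminished (vii° in Bb minor, ii° in G minor).

F, Adim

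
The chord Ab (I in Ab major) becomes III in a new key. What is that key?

The numeral III denotes a major triad on scale degree 3. With Ab on degree 3, the tonic of the new key is F.
Degree 3 carries a major triad in natural-minor keys, so the destination is F minor.
Check: the diatonic triads of F minor (natural minor) are Fm (i), Gdim (ii°), Ab (III), Bbm (iv), Cm (v), Db (VI), Eb (VII) — Ab is indeed III.

F minor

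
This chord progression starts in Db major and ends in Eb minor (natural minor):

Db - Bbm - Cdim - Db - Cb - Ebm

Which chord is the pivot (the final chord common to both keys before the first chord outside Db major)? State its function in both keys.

Db — I in Db major, VII in Eb minor

Chords diatonic to Db major: Db, Ebm, Fm, Gb, Ab, Bbm, Cdim.
Reading the progression, the first chord not in that set is Cb, so the modulation leaves Db major there.
The chord immediately before Cb is Db, which is diatonic to both keys: I in Db major and VII in Eb minor.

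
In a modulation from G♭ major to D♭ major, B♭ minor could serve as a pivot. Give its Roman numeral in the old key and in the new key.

The scale of G♭ major is G♭ A♭ B♭ C♭ D♭ E♭ F; B♭ is degree 3, and the triad built there (B♭-D♭-F) is minor, so it is iii.
The scale of D♭ major is D♭ E♭ F G♭ A♭ B♭ C; B♭ is degree 6, and the triad built there (B♭-D♭-F) is minor, so it is vi.

iii in G♭ major; vi in D♭ major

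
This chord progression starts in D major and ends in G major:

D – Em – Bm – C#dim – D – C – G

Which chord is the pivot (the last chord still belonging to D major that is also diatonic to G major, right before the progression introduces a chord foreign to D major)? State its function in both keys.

Chords diatonic to D major: D, Em, F#m, G, A, Bm, C#dim.
Reading the progression, the first chord not in that set is C, so the modulation leaves D major there.
The chord immediately before C is D, which is diatonic to both keys: I in D major and V in G major.

D — I in D major, V in G major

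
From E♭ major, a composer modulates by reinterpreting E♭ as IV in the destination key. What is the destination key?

The numeral IV denotes a major triad on scale degree 4. With E♭ on degree 4, the tonic of the new key is B♭.
Degree 4 carries a major triad in major keys, so the destination is B♭ major.
Check: the diatonic triads of B♭ major are B♭ (I), Cm (ii), Dm (iii), E♭ (IV), F (V), Gm (vi), Adim (vii°) — E♭ is indeed IV.

B♭ major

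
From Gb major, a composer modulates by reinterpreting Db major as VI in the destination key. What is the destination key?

F minor

The numeral VI denotes a major triad on scale degree 6. With Db on degree 6, the tonic of the new key is F.
Degree 6 carries a major triad in minor keys, so the destination is F minor.
Check: the diatonic triads of F minor (natural minor) are Fm (i), Gdim (ii°), Ab (III), Bbm (iv), Cm (v), Db (VI), Eb (VII) — Db major is indeed VI.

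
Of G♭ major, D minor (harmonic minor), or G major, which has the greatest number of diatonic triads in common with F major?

Triads of F major: F (I), Gm (ii), Am (iii), B♭ (IV), C (V), Dm (vi), Edim (vii°).
G♭ major shares 0: none.
D minor (harmonic minor) shares 4: Gm, B♭, Dm, Edim.
G major shares 2: Am, C.
The most common triads (4) are shared with D minor.

D minor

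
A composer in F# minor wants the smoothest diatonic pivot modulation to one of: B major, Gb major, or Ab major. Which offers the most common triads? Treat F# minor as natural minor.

B major

Triads of F# minor (natural minor): F# minor (i), G# diminished (ii°), A major (III), B minor (iv), C# minor (v), D major (VI), E major (VII).
B major shares 2: C#m, E.
Gb major shares 0: none.
Ab major shares 0: none.
The most common triads (2) are shared with B major.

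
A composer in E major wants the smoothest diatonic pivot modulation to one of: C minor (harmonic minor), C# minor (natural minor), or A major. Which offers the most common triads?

C# minor

Triads of E major: E (I), F#m (ii), G#m (iii), A (IV), B (V), C#m (vi), D#dim (vii°).
C minor (harmonic minor) shares 0: none.
C# minor (natural minor) shares 7: E, F#m, G#m, A, B, C#m, D#dim.
A major shares 4: E, F#m, A, C#m.
The most common triads (7) are shared with C# minor.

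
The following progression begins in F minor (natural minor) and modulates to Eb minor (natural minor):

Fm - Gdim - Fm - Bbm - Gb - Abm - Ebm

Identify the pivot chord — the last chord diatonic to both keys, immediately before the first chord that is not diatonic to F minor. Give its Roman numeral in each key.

Chords diatonic to F minor: Fm, Gdim, Ab, Bbm, Cm, Db, Eb.
Reading the progression, the first chord not in that set is Gb, so the modulation leaves F minor there.
The chord immediately before Gb is Bbm, which is diatonic to both keys: iv in F minor and v in Eb minor.

Bbm — iv in F minor, v in Eb minor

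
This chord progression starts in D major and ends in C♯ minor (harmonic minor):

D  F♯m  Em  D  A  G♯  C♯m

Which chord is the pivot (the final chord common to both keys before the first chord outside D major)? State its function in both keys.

A — V in D major, VI in C♯ minor

Chords diatonic to D major: D, Em, F♯m, G, A, Bm, C♯dim.
Reading the progression, the first chord not in that set is G♯, so the modulation leaves D major there.
The chord immediately before G♯ is A, which is diatonic to both keys: V in D major and VI in C♯ minor.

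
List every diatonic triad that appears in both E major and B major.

Triads in E major: E (I), F#m (ii), G#m (iii), A (IV), B (V), C#m (vi), D#dim (vii°).
Triads in B major: B (I), C#m (ii), D#m (iii), E (IV), F# (V), G#m (vi), A#dim (vii°).
Shared triads with their functions: E (I in E major, IV in B major); G#m (iii in E major, vi in B major); B (V in E major, I in B major); C#m (vi in E major, ii in B major).

E, G#m, B, C#m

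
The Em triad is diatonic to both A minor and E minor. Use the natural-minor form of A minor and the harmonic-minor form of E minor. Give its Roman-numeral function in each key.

v in A minor; i in E minor

The scale of A minor (natural minor) is A B C D E F G; E is degree 5, and the triad built there (E-G-B) is minor, so it is v.
The scale of E minor (harmonic minor) is E F# G A B C D#; E is degree 1, and the triad built there (E-G-B) is minor, so it is i.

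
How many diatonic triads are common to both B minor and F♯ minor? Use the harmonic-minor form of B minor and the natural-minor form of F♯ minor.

Diatonic triads of B minor (harmonic minor): Bm (i), C♯dim (ii°), Daug (III+), Em (iv), F♯ (V), G (VI), A♯dim (vii°).
Diatonic triads of F♯ minor (natural minor): F♯m (i), G♯dim (ii°), A (III), Bm (iv), C♯m (v), D (VI), E (VII).
Matching root and quality in both lists: Bm.
That gives 1 common triad.

1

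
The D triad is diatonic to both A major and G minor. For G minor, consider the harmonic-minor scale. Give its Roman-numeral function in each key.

IV in A major; V in G minor

The scale of A major is A B C♯ D E F♯ G♯; D is degree 4, and the triad built there (D-F♯-A) is major, so it is IV.
The scale of G minor (harmonic minor) is G A B♭ C D E♭ F♯; D is degree 5, and the triad built there (D-F♯-A) is major, so it is V.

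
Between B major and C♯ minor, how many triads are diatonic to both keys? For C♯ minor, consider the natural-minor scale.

4

Diatonic triads of B major: B (I), C♯m (ii), D♯m (iii), E (IV), F♯ (V), G♯m (vi), A♯dim (vii°).
Diatonic triads of C♯ minor (natural minor): C♯m (i), D♯dim (ii°), E (III), F♯m (iv), G♯m (v), A (VI), B (VII).
Matching root and quality in both lists: B, C♯m, E, G♯m.
That gives 4 common triads.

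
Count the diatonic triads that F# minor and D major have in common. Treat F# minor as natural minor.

Diatonic triads of F# minor (natural minor): F#m (i), G#dim (ii°), A (III), Bm (iv), C#m (v), D (VI), E (VII).
Diatonic triads of D major: D (I), Em (ii), F#m (iii), G (IV), A (V), Bm (vi), C#dim (vii°).
Matching root and quality in both lists: F#m, A, Bm, D.
That gives 4 common triads.

4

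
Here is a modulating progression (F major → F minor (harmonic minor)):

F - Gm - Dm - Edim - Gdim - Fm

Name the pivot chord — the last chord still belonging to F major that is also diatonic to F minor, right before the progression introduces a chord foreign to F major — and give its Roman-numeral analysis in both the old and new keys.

Chords diatonic to F major: F, Gm, Am, Bb, C, Dm, Edim.
Reading the progression, the first chord not in that set is Gdim, so the modulation leaves F major there.
The chord immediately before Gdim is Edim, which is diatonic to both keys: vii° in F major and vii° in F minor.

Edim — vii° in F major, vii° in F minor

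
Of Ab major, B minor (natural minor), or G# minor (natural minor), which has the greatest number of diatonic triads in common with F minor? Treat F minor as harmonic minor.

Triads of F minor (harmonic minor): Fm (i), Gdim (ii°), Abaug (III+), Bbm (iv), C (V), Db (VI), Edim (vii°).
Ab major shares 4: Fm, Gdim, Bbm, Db.
B minor (natural minor) shares 0: none.
G# minor (natural minor) shares 0: none.
The most common triads (4) are shared with Ab major.

Ab major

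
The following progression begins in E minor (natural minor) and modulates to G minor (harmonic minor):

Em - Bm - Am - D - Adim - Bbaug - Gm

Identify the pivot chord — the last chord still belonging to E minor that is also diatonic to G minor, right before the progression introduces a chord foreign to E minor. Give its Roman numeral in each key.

D — VII in E minor, V in G minor

Chords diatonic to E minor: Em, F#dim, G, Am, Bm, C, D.
Reading the progression, the first chord not in that set is Adim, so the modulation leaves E minor there.
The chord immediately before Adim is D, which is diatonic to both keys: VII in E minor and V in G minor.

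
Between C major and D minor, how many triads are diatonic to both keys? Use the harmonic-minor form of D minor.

1

Diatonic triads of C major: C (I), Dm (ii), Em (iii), F (IV), G (V), Am (vi), Bdim (vii°).
Diatonic triads of D minor (harmonic minor): Dm (i), Edim (ii°), Faug (III+), Gm (iv), A (V), B♭ (VI), C♯dim (vii°).
Matching root and quality in both lists: Dm.
That gives 1 common triad.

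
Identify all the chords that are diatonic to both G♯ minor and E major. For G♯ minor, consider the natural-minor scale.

G♯m, B, C♯m, E

Triads in G♯ minor (natural minor): G♯ minor (i), A♯ diminished (ii°), B major (III), C♯ minor (iv), D♯ minor (v), E major (VI), F♯ major (VII).
Triads in E major: E major (I), F♯ minor (ii), G♯ minor (iii), A major (IV), B major (V), C♯ minor (vi), D♯ diminished (vii°).
Shared triads with their functions: G♯ minor (i in G♯ minor, iii in E major); B major (III in G♯ minor, V in E major); C♯ minor (iv in G♯ minor, vi in E major); E major (VI in G♯ minor, I in E major).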